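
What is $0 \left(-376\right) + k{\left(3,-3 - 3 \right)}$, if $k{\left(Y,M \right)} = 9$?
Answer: $9$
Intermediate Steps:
$0 \left(-376\right) + k{\left(3,-3 - 3 \right)} = 0 \left(-376\right) + 9 = 0 + 9 = 9$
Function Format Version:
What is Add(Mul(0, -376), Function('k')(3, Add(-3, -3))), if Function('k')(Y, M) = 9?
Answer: 9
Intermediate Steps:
Add(Mul(0, -376), Function('k')(3, Add(-3, -3))) = Add(Mul(0, -376), 9) = Add(0, 9) = 9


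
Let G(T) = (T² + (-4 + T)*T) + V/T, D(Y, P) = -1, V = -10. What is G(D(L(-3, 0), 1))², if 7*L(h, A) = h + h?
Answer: 256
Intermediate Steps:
L(h, A) = 2*h/7 (L(h, A) = (h + h)/7 = (2*h)/7 = 2*h/7)
G(T) = T² - 10/T + T*(-4 + T) (G(T) = (T² + (-4 + T)*T) - 10/T = (T² + T*(-4 + T)) - 10/T = T² - 10/T + T*(-4 + T))
G(D(L(-3, 0), 1))² = (2*(-5 + (-1)²*(-2 - 1))/(-1))² = (2*(-1)*(-5 + 1*(-3)))² = (2*(-1)*(-5 - 3))² = (2*(-1)*(-8))² = 16² = 256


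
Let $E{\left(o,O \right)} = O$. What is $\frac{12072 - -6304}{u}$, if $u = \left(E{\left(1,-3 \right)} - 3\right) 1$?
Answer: $- \frac{9188}{3} \approx -3062.7$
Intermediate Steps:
$u = -6$ ($u = \left(-3 - 3\right) 1 = \left(-6\right) 1 = -6$)
$\frac{12072 - -6304}{u} = \frac{12072 - -6304}{-6} = - \frac{12072 + 6304}{6} = \left(- \frac{1}{6}\right) 18376 = - \frac{9188}{3}$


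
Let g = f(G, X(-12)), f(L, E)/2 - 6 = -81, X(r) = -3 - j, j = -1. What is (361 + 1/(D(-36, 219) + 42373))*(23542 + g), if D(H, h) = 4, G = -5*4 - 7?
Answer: 357853108416/42377 ≈ 8.4445e+6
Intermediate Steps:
G = -27 (G = -20 - 7 = -27)
X(r) = -2 (X(r) = -3 - 1*(-1) = -3 + 1 = -2)
f(L, E) = -150 (f(L, E) = 12 + 2*(-81) = 12 - 162 = -150)
g = -150
(361 + 1/(D(-36, 219) + 42373))*(23542 + g) = (361 + 1/(4 + 42373))*(23542 - 150) = (361 + 1/42377)*23392 = (15298098/42377)*23392 = 357853108416/42377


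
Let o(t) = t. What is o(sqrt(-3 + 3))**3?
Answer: 0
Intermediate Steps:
o(sqrt(-3 + 3))**3 = (sqrt(-3 + 3))**3 = (sqrt(0))**3 = 0**3 = 0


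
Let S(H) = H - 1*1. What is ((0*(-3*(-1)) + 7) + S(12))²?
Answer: 324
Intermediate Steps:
S(H) = -1 + H (S(H) = H - 1 = -1 + H)
((0*(-3*(-1)) + 7) + S(12))² = ((0*(-3*(-1)) + 7) + (-1 + 12))² = ((0*3 + 7) + 11)² = ((0 + 7) + 11)² = (7 + 11)² = 18² = 324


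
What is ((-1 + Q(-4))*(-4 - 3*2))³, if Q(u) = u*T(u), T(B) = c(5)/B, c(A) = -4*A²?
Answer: 1030301000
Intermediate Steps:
T(B) = -100/B (T(B) = (-4*5²)/B = (-4*25)/B = -100/B)
Q(u) = -100 (Q(u) = u*(-100/u) = -100)
((-1 + Q(-4))*(-4 - 3*2))³ = ((-1 - 100)*(-4 - 3*2))³ = (-101*(-4 - 6))³ = (-101*(-10))³ = 1010³ = 1030301000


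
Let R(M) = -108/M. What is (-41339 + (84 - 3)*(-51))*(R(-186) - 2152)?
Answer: 3032576180/31 ≈ 9.7825e+7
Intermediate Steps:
(-41339 + (84 - 3)*(-51))*(R(-186) - 2152) = (-41339 + (84 - 3)*(-51))*(-108/(-186) - 2152) = (-41339 + 81*(-51))*(-108*(-1/186) - 2152) = (-41339 - 4131)*(18/31 - 2152) = -45470*(-66694/31) = 3032576180/31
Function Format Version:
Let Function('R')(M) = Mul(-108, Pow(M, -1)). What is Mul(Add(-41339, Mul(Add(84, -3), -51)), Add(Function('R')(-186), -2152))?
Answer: Rational(3032576180, 31) ≈ 9.7825e+7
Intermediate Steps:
Mul(Add(-41339, Mul(Add(84, -3), -51)), Add(Function('R')(-186), -2152)) = Mul(Add(-41339, Mul(Add(84, -3), -51)), Add(Mul(-108, Pow(-186, -1)), -2152)) = Mul(Add(-41339, Mul(81, -51)), Add(Mul(-108, Rational(-1, 186)), -2152)) = Mul(Add(-41339, -4131), Add(Rational(18, 31), -2152)) = Mul(-45470, Rational(-66694, 31)) = Rational(3032576180, 31)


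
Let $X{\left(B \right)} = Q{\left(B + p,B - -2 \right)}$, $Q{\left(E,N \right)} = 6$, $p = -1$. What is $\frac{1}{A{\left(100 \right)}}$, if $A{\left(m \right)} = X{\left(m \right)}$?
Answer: $\frac{1}{6} \approx 0.16667$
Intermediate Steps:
$X{\left(B \right)} = 6$
$A{\left(m \right)} = 6$
$\frac{1}{A{\left(100 \right)}} = \frac{1}{6}$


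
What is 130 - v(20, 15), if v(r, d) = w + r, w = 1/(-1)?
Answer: 111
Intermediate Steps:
w = -1 (w = 1*(-1) = -1)
v(r, d) = -1 + r
130 - v(20, 15) = 130 - (-1 + 20) = 130 - 1*19 = 130 - 19 = 111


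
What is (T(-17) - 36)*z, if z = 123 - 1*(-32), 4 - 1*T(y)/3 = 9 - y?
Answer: -15810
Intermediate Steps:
T(y) = -15 + 3*y (T(y) = 12 - 3*(9 - y) = 12 + (-27 + 3*y) = -15 + 3*y)
z = 155 (z = 123 + 32 = 155)
(T(-17) - 36)*z = ((-15 + 3*(-17)) - 36)*155 = ((-15 - 51) - 36)*155 = (-66 - 36)*155 = -102*155 = -15810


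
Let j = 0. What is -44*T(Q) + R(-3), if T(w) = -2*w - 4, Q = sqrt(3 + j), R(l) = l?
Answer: 173 + 88*sqrt(3) ≈ 325.42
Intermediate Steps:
Q = sqrt(3) (Q = sqrt(3 + 0) = sqrt(3) ≈ 1.7320)
T(w) = -4 - 2*w
-44*T(Q) + R(-3) = -44*(-4 - 2*sqrt(3)) - 3 = (176 + 88*sqrt(3)) - 3 = 173 + 88*sqrt(3)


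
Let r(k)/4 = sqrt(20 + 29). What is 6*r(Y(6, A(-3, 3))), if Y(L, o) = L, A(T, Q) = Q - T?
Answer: 168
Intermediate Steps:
r(k) = 28 (r(k) = 4*sqrt(20 + 29) = 4*sqrt(49) = 4*7 = 28)
6*r(Y(6, A(-3, 3))) = 6*28 = 168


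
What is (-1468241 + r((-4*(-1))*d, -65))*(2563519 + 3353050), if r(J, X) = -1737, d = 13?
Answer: -8697226265482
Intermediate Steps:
(-1468241 + r((-4*(-1))*d, -65))*(2563519 + 3353050) = (-1468241 - 1737)*(2563519 + 3353050) = -1469978*5916569 = -8697226265482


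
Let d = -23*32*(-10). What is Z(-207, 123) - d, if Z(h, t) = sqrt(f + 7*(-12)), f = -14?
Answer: -7360 + 7*I*sqrt(2) ≈ -7360.0 + 9.8995*I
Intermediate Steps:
d = 7360 (d = -736*(-10) = 7360)
Z(h, t) = 7*I*sqrt(2) (Z(h, t) = sqrt(-14 + 7*(-12)) = sqrt(-14 - 84) = sqrt(-98) = 7*I*sqrt(2))
Z(-207, 123) - d = 7*I*sqrt(2) - 1*7360 = 7*I*sqrt(2) - 7360 = -7360 + 7*I*sqrt(2)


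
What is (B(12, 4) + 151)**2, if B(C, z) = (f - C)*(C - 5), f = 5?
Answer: 10404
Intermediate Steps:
B(C, z) = (-5 + C)*(5 - C) (B(C, z) = (5 - C)*(C - 5) = (5 - C)*(-5 + C) = (-5 + C)*(5 - C))
(B(12, 4) + 151)**2 = ((-25 - 1*12**2 + 10*12) + 151)**2 = ((-25 - 1*144 + 120) + 151)**2 = ((-25 - 144 + 120) + 151)**2 = (-49 + 151)**2 = 102**2 = 10404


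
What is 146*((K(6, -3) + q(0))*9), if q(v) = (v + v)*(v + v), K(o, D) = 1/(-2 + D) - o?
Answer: -40734/5 ≈ -8146.8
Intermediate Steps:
q(v) = 4*v² (q(v) = (2*v)*(2*v) = 4*v²)
146*((K(6, -3) + q(0))*9) = 146*(((1 + 2*6 - 1*(-3)*6)/(-2 - 3) + 4*0²)*9) = 146*(((1 + 12 + 18)/(-5) + 4*0)*9) = 146*((-⅕*31 + 0)*9) = 146*((-31/5 + 0)*9) = 146*(-31/5*9) = 146*(-279/5) = -40734/5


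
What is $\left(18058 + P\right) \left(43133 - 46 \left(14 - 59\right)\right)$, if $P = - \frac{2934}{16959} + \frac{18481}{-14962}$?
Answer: $\frac{69035372846905377}{84580186} \approx 8.1621 \cdot 10^{8}$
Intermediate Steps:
$P = - \frac{119105929}{84580186}$ ($P = \left(-2934\right) \frac{1}{16959} + 18481 \left(- \frac{1}{14962}\right) = - \frac{978}{5653} - \frac{18481}{14962} = - \frac{119105929}{84580186} \approx -1.4082$)
$\left(18058 + P\right) \left(43133 - 46 \left(14 - 59\right)\right) = \left(18058 - \frac{119105929}{84580186}\right) \left(43133 - 46 \left(14 - 59\right)\right) = \frac{1527229892859 \left(43133 - -2070\right)}{84580186} = \frac{1527229892859 \left(43133 + 2070\right)}{84580186} = \frac{1527229892859}{84580186} \cdot 45203 = \frac{69035372846905377}{84580186}$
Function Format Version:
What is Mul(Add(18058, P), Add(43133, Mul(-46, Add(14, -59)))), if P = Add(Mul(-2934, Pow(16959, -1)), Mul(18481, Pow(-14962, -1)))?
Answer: Rational(69035372846905377, 84580186) ≈ 8.1621e+8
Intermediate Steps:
P = Rational(-119105929, 84580186) (P = Add(Mul(-2934, Rational(1, 16959)), Mul(18481, Rational(-1, 14962))) = Add(Rational(-978, 5653), Rational(-18481, 14962)) = Rational(-119105929, 84580186) ≈ -1.4082)
Mul(Add(18058, P), Add(43133, Mul(-46, Add(14, -59)))) = Mul(Add(18058, Rational(-119105929, 84580186)), Add(43133, Mul(-46, Add(14, -59)))) = Mul(Rational(1527229892859, 84580186), Add(43133, Mul(-46, -45))) = Mul(Rational(1527229892859, 84580186), Add(43133, 2070)) = Mul(Rational(1527229892859, 84580186), 45203) = Rational(69035372846905377, 84580186)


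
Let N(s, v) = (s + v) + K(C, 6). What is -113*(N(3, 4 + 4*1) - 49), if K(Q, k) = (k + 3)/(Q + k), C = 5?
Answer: 46217/11 ≈ 4201.5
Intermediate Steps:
K(Q, k) = (3 + k)/(Q + k)
N(s, v) = 9/11 + s + v (N(s, v) = (s + v) + (3 + 6)/(5 + 6) = (s + v) + 9/11 = 9/11 + s + v)
-113*(N(3, 4 + 4*1) - 49) = -113*((9/11 + 3 + (4 + 4*1)) - 49) = -113*((9/11 + 3 + (4 + 4)) - 49) = -113*((9/11 + 3 + 8) - 49) = -113*(130/11 - 49) = -113*(-409/11) = 46217/11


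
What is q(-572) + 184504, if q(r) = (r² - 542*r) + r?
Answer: 821140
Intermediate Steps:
q(r) = r² - 541*r
q(-572) + 184504 = -572*(-541 - 572) + 184504 = -572*(-1113) + 184504 = 636636 + 184504 = 821140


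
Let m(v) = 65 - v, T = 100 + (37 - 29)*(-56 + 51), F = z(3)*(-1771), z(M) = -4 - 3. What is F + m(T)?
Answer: 12402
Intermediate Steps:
z(M) = -7
F = 12397 (F = -7*(-1771) = 12397)
T = 60 (T = 100 + 8*(-5) = 100 - 40 = 60)
F + m(T) = 12397 + (65 - 1*60) = 12397 + (65 - 60) = 12397 + 5 = 12402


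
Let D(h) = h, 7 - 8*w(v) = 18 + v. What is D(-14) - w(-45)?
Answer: -73/4 ≈ -18.250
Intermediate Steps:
w(v) = -11/8 - v/8 (w(v) = 7/8 - (18 + v)/8 = 7/8 + (-9/4 - v/8) = -11/8 - v/8)
D(-14) - w(-45) = -14 - (-11/8 - ⅛*(-45)) = -14 - (-11/8 + 45/8) = -14 - 1*17/4 = -14 - 17/4 = -73/4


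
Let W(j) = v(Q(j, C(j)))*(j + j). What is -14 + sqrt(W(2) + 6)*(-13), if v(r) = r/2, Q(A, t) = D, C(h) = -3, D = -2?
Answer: -14 - 13*sqrt(2) ≈ -32.385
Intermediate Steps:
Q(A, t) = -2
v(r) = r/2 (v(r) = r*(1/2) = r/2)
W(j) = -2*j (W(j) = ((1/2)*(-2))*(j + j) = -2*j)
-14 + sqrt(W(2) + 6)*(-13) = -14 + sqrt(-2*2 + 6)*(-13) = -14 + sqrt(-4 + 6)*(-13) = -14 + sqrt(2)*(-13) = -14 - 13*sqrt(2)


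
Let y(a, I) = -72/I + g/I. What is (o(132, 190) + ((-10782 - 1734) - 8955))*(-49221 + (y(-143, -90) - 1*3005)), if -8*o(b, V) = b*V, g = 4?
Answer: 6425271824/5 ≈ 1.2851e+9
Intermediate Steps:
y(a, I) = -68/I (y(a, I) = -72/I + 4/I = -68/I)
o(b, V) = -V*b/8 (o(b, V) = -b*V/8 = -V*b/8)
(o(132, 190) + ((-10782 - 1734) - 8955))*(-49221 + (y(-143, -90) - 1*3005)) = (-⅛*190*132 + ((-10782 - 1734) - 8955))*(-49221 + (-68/(-90) - 1*3005)) = (-3135 + (-12516 - 8955))*(-49221 + (-68*(-1/90) - 3005)) = (-3135 - 21471)*(-49221 + (34/45 - 3005)) = -24606*(-49221 - 135191/45) = -24606*(-2350136/45) = 6425271824/5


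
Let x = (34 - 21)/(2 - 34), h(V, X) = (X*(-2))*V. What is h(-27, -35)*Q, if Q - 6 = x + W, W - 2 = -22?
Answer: 435645/16 ≈ 27228.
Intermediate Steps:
h(V, X) = -2*V*X (h(V, X) = (-2*X)*V = -2*V*X)
x = -13/32 (x = 13/(-32) = 13*(-1/32) = -13/32 ≈ -0.40625)
W = -20 (W = 2 - 22 = -20)
Q = -461/32 (Q = 6 + (-13/32 - 20) = 6 - 653/32 = -461/32 ≈ -14.406)
h(-27, -35)*Q = -2*(-27)*(-35)*(-461/32) = -1890*(-461/32) = 435645/16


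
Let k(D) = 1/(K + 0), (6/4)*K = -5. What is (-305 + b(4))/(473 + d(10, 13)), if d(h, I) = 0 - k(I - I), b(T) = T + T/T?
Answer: -3000/4733 ≈ -0.63385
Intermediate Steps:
K = -10/3 (K = (⅔)*(-5) = -10/3 ≈ -3.3333)
b(T) = 1 + T (b(T) = T + 1 = 1 + T)
k(D) = -3/10 (k(D) = 1/(-10/3 + 0) = 1/(-10/3) = -3/10)
d(h, I) = 3/10 (d(h, I) = 0 - 1*(-3/10) = 0 + 3/10 = 3/10)
(-305 + b(4))/(473 + d(10, 13)) = (-305 + (1 + 4))/(473 + 3/10) = (-305 + 5)/(4733/10) = -300*10/4733 = -3000/4733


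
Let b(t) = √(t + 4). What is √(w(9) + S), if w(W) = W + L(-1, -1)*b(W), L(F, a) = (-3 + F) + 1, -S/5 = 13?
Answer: √(-56 - 3*√13) ≈ 8.1741*I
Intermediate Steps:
S = -65 (S = -5*13 = -65)
b(t) = √(4 + t)
L(F, a) = -2 + F
w(W) = W - 3*√(4 + W) (w(W) = W + (-2 - 1)*√(4 + W) = W - 3*√(4 + W))
√(w(9) + S) = √((9 - 3*√(4 + 9)) - 65) = √((9 - 3*√13) - 65) = √(-56 - 3*√13)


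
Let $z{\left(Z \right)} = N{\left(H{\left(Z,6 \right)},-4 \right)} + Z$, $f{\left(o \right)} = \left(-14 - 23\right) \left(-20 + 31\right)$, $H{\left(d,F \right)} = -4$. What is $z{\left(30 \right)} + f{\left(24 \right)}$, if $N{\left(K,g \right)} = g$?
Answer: $-381$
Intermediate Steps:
$f{\left(o \right)} = -407$ ($f{\left(o \right)} = \left(-37\right) 11 = -407$)
$z{\left(Z \right)} = -4 + Z$
$z{\left(30 \right)} + f{\left(24 \right)} = \left(-4 + 30\right) - 407 = 26 - 407 = -381$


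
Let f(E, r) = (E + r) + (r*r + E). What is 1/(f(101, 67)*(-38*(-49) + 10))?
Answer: 1/8906976 ≈ 1.1227e-7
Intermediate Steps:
f(E, r) = r + r² + 2*E (f(E, r) = (E + r) + (r² + E) = (E + r) + (E + r²) = r + r² + 2*E)
1/(f(101, 67)*(-38*(-49) + 10)) = 1/((67 + 67² + 2*101)*(-38*(-49) + 10)) = 1/((67 + 4489 + 202)*(1862 + 10)) = 1/(4758*1872) = (1/4758)*(1/1872) = 1/8906976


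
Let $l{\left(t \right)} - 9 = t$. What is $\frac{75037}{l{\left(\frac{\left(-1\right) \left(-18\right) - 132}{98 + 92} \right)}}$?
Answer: $\frac{375185}{42} \approx 8933.0$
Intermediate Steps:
$l{\left(t \right)} = 9 + t$
$\frac{75037}{l{\left(\frac{\left(-1\right) \left(-18\right) - 132}{98 + 92} \right)}} = \frac{75037}{9 + \frac{\left(-1\right) \left(-18\right) - 132}{98 + 92}} = \frac{75037}{9 + \frac{18 - 132}{190}} = \frac{75037}{9 - \frac{3}{5}} = \frac{75037}{\frac{42}{5}} = 75037 \cdot \frac{5}{42} = \frac{375185}{42}$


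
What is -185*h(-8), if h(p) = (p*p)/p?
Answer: 1480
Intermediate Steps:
h(p) = p (h(p) = p²/p = p)
-185*h(-8) = -185*(-8) = 1480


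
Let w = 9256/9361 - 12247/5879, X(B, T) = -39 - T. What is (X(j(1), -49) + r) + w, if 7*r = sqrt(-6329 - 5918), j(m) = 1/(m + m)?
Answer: 490105047/55033319 + I*sqrt(12247)/7 ≈ 8.9056 + 15.809*I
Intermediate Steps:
j(m) = 1/(2*m)
r = I*sqrt(12247)/7 (r = sqrt(-6329 - 5918)/7 = sqrt(-12247)/7 = (I*sqrt(12247))/7 = I*sqrt(12247)/7 ≈ 15.809*I)
w = -60228143/55033319 (w = 9256*(1/9361) - 12247*1/5879 = 9256/9361 - 12247/5879 = -60228143/55033319 ≈ -1.0944)
(X(j(1), -49) + r) + w = ((-39 - 1*(-49)) + I*sqrt(12247)/7) - 60228143/55033319 = ((-39 + 49) + I*sqrt(12247)/7) - 60228143/55033319 = (10 + I*sqrt(12247)/7) - 60228143/55033319 = 490105047/55033319 + I*sqrt(12247)/7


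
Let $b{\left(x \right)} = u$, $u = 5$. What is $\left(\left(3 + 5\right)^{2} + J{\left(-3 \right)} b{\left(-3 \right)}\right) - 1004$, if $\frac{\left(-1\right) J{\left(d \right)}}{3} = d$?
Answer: $-895$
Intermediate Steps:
$b{\left(x \right)} = 5$
$J{\left(d \right)} = - 3 d$
$\left(\left(3 + 5\right)^{2} + J{\left(-3 \right)} b{\left(-3 \right)}\right) - 1004 = \left(\left(3 + 5\right)^{2} + \left(-3\right) \left(-3\right) 5\right) - 1004 = \left(8^{2} + 9 \cdot 5\right) - 1004 = \left(64 + 45\right) - 1004 = 109 - 1004 = -895$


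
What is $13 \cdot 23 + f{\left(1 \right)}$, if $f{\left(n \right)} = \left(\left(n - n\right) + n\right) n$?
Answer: $300$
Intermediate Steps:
$f{\left(n \right)} = n^{2}$ ($f{\left(n \right)} = \left(0 + n\right) n = n n = n^{2}$)
$13 \cdot 23 + f{\left(1 \right)} = 13 \cdot 23 + 1^{2} = 299 + 1 = 300$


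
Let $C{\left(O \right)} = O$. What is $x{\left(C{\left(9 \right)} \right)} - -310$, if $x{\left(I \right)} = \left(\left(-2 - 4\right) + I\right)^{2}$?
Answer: $319$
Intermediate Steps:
$x{\left(I \right)} = \left(-6 + I\right)^{2}$ ($x{\left(I \right)} = \left(\left(-2 - 4\right) + I\right)^{2} = \left(-6 + I\right)^{2}$)
$x{\left(C{\left(9 \right)} \right)} - -310 = \left(-6 + 9\right)^{2} - -310 = 3^{2} + 310 = 9 + 310 = 319$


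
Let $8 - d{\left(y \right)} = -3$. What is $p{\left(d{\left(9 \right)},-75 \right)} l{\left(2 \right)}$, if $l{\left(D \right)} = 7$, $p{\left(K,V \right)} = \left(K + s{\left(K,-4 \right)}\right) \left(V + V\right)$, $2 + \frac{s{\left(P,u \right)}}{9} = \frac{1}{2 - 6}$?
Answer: $\frac{19425}{2} \approx 9712.5$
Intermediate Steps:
$s{\left(P,u \right)} = - \frac{81}{4}$ ($s{\left(P,u \right)} = -18 + \frac{9}{2 - 6} = -18 + \frac{9}{-4} = -18 + 9 \left(- \frac{1}{4}\right) = -18 - \frac{9}{4} = - \frac{81}{4}$)
$d{\left(y \right)} = 11$ ($d{\left(y \right)} = 8 - -3 = 8 + 3 = 11$)
$p{\left(K,V \right)} = 2 V \left(- \frac{81}{4} + K\right)$ ($p{\left(K,V \right)} = \left(K - \frac{81}{4}\right) \left(V + V\right) = \left(- \frac{81}{4} + K\right) 2 V = 2 V \left(- \frac{81}{4} + K\right)$)
$p{\left(d{\left(9 \right)},-75 \right)} l{\left(2 \right)} = \frac{1}{2} \left(-75\right) \left(-81 + 4 \cdot 11\right) 7 = \frac{1}{2} \left(-75\right) \left(-81 + 44\right) 7 = \frac{1}{2} \left(-75\right) \left(-37\right) 7 = \frac{2775}{2} \cdot 7 = \frac{19425}{2}$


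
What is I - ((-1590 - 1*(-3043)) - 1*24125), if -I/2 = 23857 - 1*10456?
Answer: -4130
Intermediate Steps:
I = -26802 (I = -2*(23857 - 1*10456) = -2*(23857 - 10456) = -2*13401 = -26802)
I - ((-1590 - 1*(-3043)) - 1*24125) = -26802 - ((-1590 - 1*(-3043)) - 1*24125) = -26802 - ((-1590 + 3043) - 24125) = -26802 - (1453 - 24125) = -26802 - 1*(-22672) = -26802 + 22672 = -4130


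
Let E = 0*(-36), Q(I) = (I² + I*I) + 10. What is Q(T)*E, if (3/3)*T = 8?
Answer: 0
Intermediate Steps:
T = 8
Q(I) = 10 + 2*I² (Q(I) = (I² + I²) + 10 = 2*I² + 10 = 10 + 2*I²)
E = 0
Q(T)*E = (10 + 2*8²)*0 = (10 + 2*64)*0 = (10 + 128)*0 = 138*0 = 0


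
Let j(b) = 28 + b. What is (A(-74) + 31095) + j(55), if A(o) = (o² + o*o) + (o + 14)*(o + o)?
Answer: 51010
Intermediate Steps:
A(o) = 2*o² + 2*o*(14 + o) (A(o) = (o² + o²) + (14 + o)*(2*o) = 2*o² + 2*o*(14 + o))
(A(-74) + 31095) + j(55) = (4*(-74)*(7 - 74) + 31095) + (28 + 55) = (4*(-74)*(-67) + 31095) + 83 = (19832 + 31095) + 83 = 50927 + 83 = 51010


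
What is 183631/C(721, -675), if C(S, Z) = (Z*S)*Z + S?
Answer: 26233/46929478 ≈ 0.00055899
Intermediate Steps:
C(S, Z) = S + S*Z² (C(S, Z) = (S*Z)*Z + S = S*Z² + S = S + S*Z²)
183631/C(721, -675) = 183631/((721*(1 + (-675)²))) = 183631/((721*(1 + 455625))) = 183631/((721*455626)) = 183631/328506346 = 183631*(1/328506346) = 26233/46929478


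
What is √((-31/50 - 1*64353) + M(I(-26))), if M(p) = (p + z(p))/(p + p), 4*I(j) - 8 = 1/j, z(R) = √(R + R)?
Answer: √(-7659630108 + 3450*√299)/345 ≈ 253.68*I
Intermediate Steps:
z(R) = √2*√R (z(R) = √(2*R) = √2*√R)
I(j) = 2 + 1/(4*j)
M(p) = (p + √2*√p)/(2*p) (M(p) = (p + √2*√p)/(p + p) = (p + √2*√p)/((2*p)) = (p + √2*√p)*(1/(2*p)) = (p + √2*√p)/(2*p))
√((-31/50 - 1*64353) + M(I(-26))) = √((-31/50 - 1*64353) + ((2 + (¼)/(-26)) + √2*√(2 + (¼)/(-26)))/(2*(2 + (¼)/(-26)))) = √(((1/50)*(-31) - 64353) + ((2 + (¼)*(-1/26)) + √2*√(2 + (¼)*(-1/26)))/(2*(2 + (¼)*(-1/26)))) = √((-31/50 - 64353) + ((2 - 1/104) + √2*√(2 - 1/104))/(2*(2 - 1/104))) = √(-3217681/50 + (207/104 + √2*√(207/104))/(2*(207/104))) = √(-3217681/50 + (½)*(104/207)*(207/104 + √2*(3*√598/52))) = √(-3217681/50 + (½)*(104/207)*(207/104 + 3*√299/26)) = √(-3217681/50 + (½ + 2*√299/69)) = √(-1608828/25 + 2*√299/69)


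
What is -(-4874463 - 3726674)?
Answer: 8601137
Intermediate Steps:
-(-4874463 - 3726674) = -1*(-8601137) = 8601137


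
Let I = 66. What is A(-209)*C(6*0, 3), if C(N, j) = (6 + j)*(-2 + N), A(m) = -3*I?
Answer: 3564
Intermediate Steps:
A(m) = -198 (A(m) = -3*66 = -198)
C(N, j) = (-2 + N)*(6 + j)
A(-209)*C(6*0, 3) = -198*(-12 - 2*3 + 6*(6*0) + (6*0)*3) = -198*(-12 - 6 + 6*0 + 0*3) = -198*(-12 - 6 + 0 + 0) = -198*(-18) = 3564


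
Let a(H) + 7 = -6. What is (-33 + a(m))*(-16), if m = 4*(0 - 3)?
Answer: 736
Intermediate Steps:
m = -12 (m = 4*(-3) = -12)
a(H) = -13 (a(H) = -7 - 6 = -13)
(-33 + a(m))*(-16) = (-33 - 13)*(-16) = -46*(-16) = 736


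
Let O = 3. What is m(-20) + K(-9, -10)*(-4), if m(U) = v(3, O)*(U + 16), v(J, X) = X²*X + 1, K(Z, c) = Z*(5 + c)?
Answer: -292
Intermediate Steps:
v(J, X) = 1 + X³ (v(J, X) = X³ + 1 = 1 + X³)
m(U) = 448 + 28*U (m(U) = (1 + 3³)*(U + 16) = (1 + 27)*(16 + U) = 28*(16 + U) = 448 + 28*U)
m(-20) + K(-9, -10)*(-4) = (448 + 28*(-20)) - 9*(5 - 10)*(-4) = (448 - 560) - 9*(-5)*(-4) = -112 + 45*(-4) = -112 - 180 = -292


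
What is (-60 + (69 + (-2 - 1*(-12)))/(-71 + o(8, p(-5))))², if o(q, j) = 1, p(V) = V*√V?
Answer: 18309841/4900 ≈ 3736.7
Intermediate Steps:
p(V) = V^(3/2)
(-60 + (69 + (-2 - 1*(-12)))/(-71 + o(8, p(-5))))² = (-60 + (69 + (-2 - 1*(-12)))/(-71 + 1))² = (-60 + (69 + (-2 + 12))/(-70))² = (-60 + (69 + 10)*(-1/70))² = (-60 + 79*(-1/70))² = (-60 - 79/70)² = (-4279/70)² = 18309841/4900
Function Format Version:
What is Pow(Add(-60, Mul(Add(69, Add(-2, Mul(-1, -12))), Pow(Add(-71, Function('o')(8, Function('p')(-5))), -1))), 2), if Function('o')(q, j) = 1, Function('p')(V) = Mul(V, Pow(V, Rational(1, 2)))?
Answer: Rational(18309841, 4900) ≈ 3736.7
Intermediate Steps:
Function('p')(V) = Pow(V, Rational(3, 2))
Pow(Add(-60, Mul(Add(69, Add(-2, Mul(-1, -12))), Pow(Add(-71, Function('o')(8, Function('p')(-5))), -1))), 2) = Pow(Add(-60, Mul(Add(69, Add(-2, Mul(-1, -12))), Pow(Add(-71, 1), -1))), 2) = Pow(Add(-60, Mul(Add(69, Add(-2, 12)), Pow(-70, -1))), 2) = Pow(Add(-60, Mul(Add(69, 10), Rational(-1, 70))), 2) = Pow(Add(-60, Mul(79, Rational(-1, 70))), 2) = Pow(Add(-60, Rational(-79, 70)), 2) = Pow(Rational(-4279, 70), 2) = Rational(18309841, 4900)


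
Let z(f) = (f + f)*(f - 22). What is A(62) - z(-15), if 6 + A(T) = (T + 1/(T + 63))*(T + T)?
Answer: 821624/125 ≈ 6573.0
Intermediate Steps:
A(T) = -6 + 2*T*(T + 1/(63 + T)) (A(T) = -6 + (T + 1/(T + 63))*(T + T) = -6 + (T + 1/(63 + T))*(2*T) = -6 + 2*T*(T + 1/(63 + T)))
z(f) = 2*f*(-22 + f) (z(f) = (2*f)*(-22 + f) = 2*f*(-22 + f))
A(62) - z(-15) = 2*(-189 + 62³ - 2*62 + 63*62²)/(63 + 62) - 2*(-15)*(-22 - 15) = 2*(-189 + 238328 - 124 + 63*3844)/125 - 2*(-15)*(-37) = 2*(1/125)*(-189 + 238328 - 124 + 242172) - 1*1110 = 2*(1/125)*480187 - 1110 = 960374/125 - 1110 = 821624/125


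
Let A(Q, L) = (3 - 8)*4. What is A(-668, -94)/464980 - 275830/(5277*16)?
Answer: -3206428051/981479784 ≈ -3.2669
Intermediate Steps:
A(Q, L) = -20 (A(Q, L) = -5*4 = -20)
A(-668, -94)/464980 - 275830/(5277*16) = -20/464980 - 275830/(5277*16) = -20*1/464980 - 275830/84432 = -1/23249 - 275830*1/84432 = -1/23249 - 137915/42216 = -3206428051/981479784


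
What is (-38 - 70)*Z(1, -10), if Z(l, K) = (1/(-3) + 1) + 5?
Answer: -612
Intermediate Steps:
Z(l, K) = 17/3 (Z(l, K) = (-⅓ + 1) + 5 = ⅔ + 5 = 17/3)
(-38 - 70)*Z(1, -10) = (-38 - 70)*(17/3) = -108*17/3 = -612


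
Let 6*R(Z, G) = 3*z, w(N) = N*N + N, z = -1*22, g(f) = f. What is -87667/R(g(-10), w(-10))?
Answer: 87667/11 ≈ 7969.7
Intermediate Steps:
z = -22
w(N) = N + N² (w(N) = N² + N = N + N²)
R(Z, G) = -11 (R(Z, G) = (3*(-22))/6 = (⅙)*(-66) = -11)
-87667/R(g(-10), w(-10)) = -87667/(-11) = -87667*(-1/11) = 87667/11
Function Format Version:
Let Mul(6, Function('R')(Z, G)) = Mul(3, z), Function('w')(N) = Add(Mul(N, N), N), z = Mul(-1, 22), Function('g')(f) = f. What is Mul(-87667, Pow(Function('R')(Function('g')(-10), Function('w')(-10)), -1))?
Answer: Rational(87667, 11) ≈ 7969.7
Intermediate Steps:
z = -22
Function('w')(N) = Add(N, Pow(N, 2)) (Function('w')(N) = Add(Pow(N, 2), N) = Add(N, Pow(N, 2)))
Function('R')(Z, G) = -11 (Function('R')(Z, G) = Mul(Rational(1, 6), Mul(3, -22)) = Mul(Rational(1, 6), -66) = -11)
Mul(-87667, Pow(Function('R')(Function('g')(-10), Function('w')(-10)), -1)) = Mul(-87667, Pow(-11, -1)) = Mul(-87667, Rational(-1, 11)) = Rational(87667, 11)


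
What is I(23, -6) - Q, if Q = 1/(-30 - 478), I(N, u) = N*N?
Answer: 268733/508 ≈ 529.00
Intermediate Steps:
I(N, u) = N²
Q = -1/508 (Q = 1/(-508) = -1/508 ≈ -0.0019685)
I(23, -6) - Q = 23² - 1*(-1/508) = 529 + 1/508 = 268733/508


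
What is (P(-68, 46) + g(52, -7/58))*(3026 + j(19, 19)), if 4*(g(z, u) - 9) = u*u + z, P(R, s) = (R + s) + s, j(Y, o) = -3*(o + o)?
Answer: 112662550/841 ≈ 1.3396e+5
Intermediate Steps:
j(Y, o) = -6*o
P(R, s) = R + 2*s
g(z, u) = 9 + z/4 + u²/4 (g(z, u) = 9 + (u*u + z)/4 = 9 + (u² + z)/4 = 9 + (z + u²)/4 = 9 + (z/4 + u²/4) = 9 + z/4 + u²/4)
(P(-68, 46) + g(52, -7/58))*(3026 + j(19, 19)) = ((-68 + 2*46) + (9 + (¼)*52 + (-7/58)²/4))*(3026 - 6*19) = ((-68 + 92) + (9 + 13 + (-7*1/58)²/4))*(3026 - 114) = (24 + (9 + 13 + (-7/58)²/4))*2912 = (24 + (9 + 13 + (¼)*(49/3364)))*2912 = (24 + (9 + 13 + 49/13456))*2912 = (24 + 296081/13456)*2912 = (619025/13456)*2912 = 112662550/841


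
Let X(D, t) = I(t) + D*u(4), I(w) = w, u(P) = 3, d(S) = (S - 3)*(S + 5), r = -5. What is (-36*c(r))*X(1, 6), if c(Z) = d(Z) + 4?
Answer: -1296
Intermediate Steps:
d(S) = (-3 + S)*(5 + S)
c(Z) = -11 + Z² + 2*Z (c(Z) = (-15 + Z² + 2*Z) + 4 = -11 + Z² + 2*Z)
X(D, t) = t + 3*D (X(D, t) = t + D*3 = t + 3*D)
(-36*c(r))*X(1, 6) = (-36*(-11 + (-5)² + 2*(-5)))*(6 + 3*1) = (-36*(-11 + 25 - 10))*(6 + 3) = -36*4*9 = -144*9 = -1296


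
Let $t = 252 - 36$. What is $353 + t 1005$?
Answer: $217433$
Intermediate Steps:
$t = 216$ ($t = 252 + \left(-354 + 318\right) = 252 - 36 = 216$)
$353 + t 1005 = 353 + 216 \cdot 1005 = 353 + 217080 = 217433$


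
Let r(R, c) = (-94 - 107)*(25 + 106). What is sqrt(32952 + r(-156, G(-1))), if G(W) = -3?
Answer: sqrt(6621) ≈ 81.370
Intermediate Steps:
r(R, c) = -26331 (r(R, c) = -201*131 = -26331)
sqrt(32952 + r(-156, G(-1))) = sqrt(32952 - 26331) = sqrt(6621)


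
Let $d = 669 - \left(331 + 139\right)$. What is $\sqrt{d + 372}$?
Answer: $\sqrt{571} \approx 23.896$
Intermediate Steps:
$d = 199$ ($d = 669 - 470 = 199$)
$\sqrt{d + 372} = \sqrt{199 + 372} = \sqrt{571}$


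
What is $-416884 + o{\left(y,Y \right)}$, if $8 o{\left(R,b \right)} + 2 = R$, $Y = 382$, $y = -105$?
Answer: $- \frac{3335179}{8} \approx -4.169 \cdot 10^{5}$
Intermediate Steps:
$o{\left(R,b \right)} = - \frac{1}{4} + \frac{R}{8}$
$-416884 + o{\left(y,Y \right)} = -416884 + \left(- \frac{1}{4} + \frac{1}{8} \left(-105\right)\right) = -416884 - \frac{107}{8} = - \frac{3335179}{8}$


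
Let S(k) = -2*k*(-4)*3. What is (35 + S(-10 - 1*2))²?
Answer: 64009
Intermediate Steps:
S(k) = 24*k (S(k) = -2*(-4*k)*3 = -(-24)*k = 24*k)
(35 + S(-10 - 1*2))² = (35 + 24*(-10 - 1*2))² = (35 + 24*(-10 - 2))² = (35 + 24*(-12))² = (35 - 288)² = (-253)² = 64009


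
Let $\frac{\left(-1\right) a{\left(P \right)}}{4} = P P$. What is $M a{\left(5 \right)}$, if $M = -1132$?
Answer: $113200$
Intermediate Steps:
$a{\left(P \right)} = - 4 P^{2}$ ($a{\left(P \right)} = - 4 P P = - 4 P^{2}$)
$M a{\left(5 \right)} = - 1132 \left(- 4 \cdot 5^{2}\right) = - 1132 \left(\left(-4\right) 25\right) = \left(-1132\right) \left(-100\right) = 113200$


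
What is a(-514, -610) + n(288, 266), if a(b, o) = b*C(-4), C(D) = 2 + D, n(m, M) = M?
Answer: 1294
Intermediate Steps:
a(b, o) = -2*b (a(b, o) = b*(2 - 4) = b*(-2) = -2*b)
a(-514, -610) + n(288, 266) = -2*(-514) + 266 = 1028 + 266 = 1294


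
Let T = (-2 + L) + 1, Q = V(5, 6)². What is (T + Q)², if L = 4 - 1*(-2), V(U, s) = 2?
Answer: 81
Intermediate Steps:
L = 6 (L = 4 + 2 = 6)
Q = 4 (Q = 2² = 4)
T = 5 (T = (-2 + 6) + 1 = 4 + 1 = 5)
(T + Q)² = (5 + 4)² = 9² = 81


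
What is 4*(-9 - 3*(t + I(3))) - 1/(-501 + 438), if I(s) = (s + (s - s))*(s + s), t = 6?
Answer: -20411/63 ≈ -323.98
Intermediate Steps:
I(s) = 2*s**2 (I(s) = (s + 0)*(2*s) = s*(2*s) = 2*s**2)
4*(-9 - 3*(t + I(3))) - 1/(-501 + 438) = 4*(-9 - 3*(6 + 2*3**2)) - 1/(-501 + 438) = 4*(-9 - 3*(6 + 2*9)) - 1/(-63) = 4*(-9 - 3*(6 + 18)) - 1*(-1/63) = 4*(-9 - 3*24) + 1/63 = 4*(-9 - 72) + 1/63 = 4*(-81) + 1/63 = -324 + 1/63 = -20411/63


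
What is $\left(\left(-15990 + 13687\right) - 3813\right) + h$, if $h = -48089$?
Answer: $-54205$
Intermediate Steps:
$\left(\left(-15990 + 13687\right) - 3813\right) + h = \left(\left(-15990 + 13687\right) - 3813\right) - 48089 = \left(-2303 - 3813\right) - 48089 = -6116 - 48089 = -54205$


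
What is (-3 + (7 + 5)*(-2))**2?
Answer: 729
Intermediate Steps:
(-3 + (7 + 5)*(-2))**2 = (-3 + 12*(-2))**2 = (-3 - 24)**2 = (-27)**2 = 729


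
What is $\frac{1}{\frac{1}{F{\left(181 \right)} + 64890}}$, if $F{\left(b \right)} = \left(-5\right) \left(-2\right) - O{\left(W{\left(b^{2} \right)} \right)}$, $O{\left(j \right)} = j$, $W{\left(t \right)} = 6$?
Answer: $64894$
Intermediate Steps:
$F{\left(b \right)} = 4$ ($F{\left(b \right)} = \left(-5\right) \left(-2\right) - 6 = 10 - 6 = 4$)
$\frac{1}{\frac{1}{F{\left(181 \right)} + 64890}} = \frac{1}{\frac{1}{4 + 64890}} = \frac{1}{\frac{1}{64894}} = 64894$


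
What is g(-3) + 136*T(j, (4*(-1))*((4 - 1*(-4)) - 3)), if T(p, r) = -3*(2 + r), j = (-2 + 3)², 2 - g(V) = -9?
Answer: 7355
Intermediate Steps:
g(V) = 11 (g(V) = 2 - 1*(-9) = 2 + 9 = 11)
j = 1 (j = 1² = 1)
T(p, r) = -6 - 3*r
g(-3) + 136*T(j, (4*(-1))*((4 - 1*(-4)) - 3)) = 11 + 136*(-6 - 3*4*(-1)*((4 - 1*(-4)) - 3)) = 11 + 136*(-6 - (-12)*((4 + 4) - 3)) = 11 + 136*(-6 - (-12)*(8 - 3)) = 11 + 136*(-6 - (-12)*5) = 11 + 136*(-6 - 3*(-20)) = 11 + 136*(-6 + 60) = 11 + 136*54 = 11 + 7344 = 7355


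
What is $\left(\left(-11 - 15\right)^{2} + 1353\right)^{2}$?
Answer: $4116841$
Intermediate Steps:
$\left(\left(-11 - 15\right)^{2} + 1353\right)^{2} = \left(\left(-26\right)^{2} + 1353\right)^{2} = \left(676 + 1353\right)^{2} = 2029^{2} = 4116841$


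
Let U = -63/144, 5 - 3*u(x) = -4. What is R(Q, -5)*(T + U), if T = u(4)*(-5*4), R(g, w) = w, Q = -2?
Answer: 4835/16 ≈ 302.19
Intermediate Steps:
u(x) = 3 (u(x) = 5/3 - ⅓*(-4) = 5/3 + 4/3 = 3)
U = -7/16 (U = -63*1/144 = -7/16 ≈ -0.43750)
T = -60 (T = 3*(-5*4) = 3*(-20) = -60)
R(Q, -5)*(T + U) = -5*(-60 - 7/16) = -5*(-967/16) = 4835/16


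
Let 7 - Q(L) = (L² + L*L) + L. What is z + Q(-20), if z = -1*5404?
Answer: -6177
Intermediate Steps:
Q(L) = 7 - L - 2*L² (Q(L) = 7 - ((L² + L*L) + L) = 7 - ((L² + L²) + L) = 7 - (2*L² + L) = 7 - (L + 2*L²) = 7 + (-L - 2*L²) = 7 - L - 2*L²)
z = -5404
z + Q(-20) = -5404 + (7 - 1*(-20) - 2*(-20)²) = -5404 + (7 + 20 - 2*400) = -5404 + (7 + 20 - 800) = -5404 - 773 = -6177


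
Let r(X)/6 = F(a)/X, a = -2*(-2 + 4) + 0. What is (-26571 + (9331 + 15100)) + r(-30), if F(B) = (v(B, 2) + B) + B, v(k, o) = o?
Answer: -10694/5 ≈ -2138.8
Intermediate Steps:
a = -4 (a = -2*2 + 0 = -4 + 0 = -4)
F(B) = 2 + 2*B (F(B) = (2 + B) + B = 2 + 2*B)
r(X) = -36/X (r(X) = 6*((2 + 2*(-4))/X) = 6*((2 - 8)/X) = 6*(-6/X) = -36/X)
(-26571 + (9331 + 15100)) + r(-30) = (-26571 + (9331 + 15100)) - 36/(-30) = (-26571 + 24431) - 36*(-1/30) = -2140 + 6/5 = -10694/5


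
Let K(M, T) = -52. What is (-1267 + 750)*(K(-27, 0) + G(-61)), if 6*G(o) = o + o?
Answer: 112189/3 ≈ 37396.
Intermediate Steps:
G(o) = o/3 (G(o) = (o + o)/6 = (2*o)/6 = o/3)
(-1267 + 750)*(K(-27, 0) + G(-61)) = (-1267 + 750)*(-52 + (1/3)*(-61)) = -517*(-52 - 61/3) = -517*(-217/3) = 112189/3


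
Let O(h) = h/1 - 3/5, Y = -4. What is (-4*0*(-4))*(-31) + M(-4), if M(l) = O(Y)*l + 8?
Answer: 132/5 ≈ 26.400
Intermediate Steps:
O(h) = -⅗ + h (O(h) = h*1 - 3*⅕ = h - ⅗ = -⅗ + h)
M(l) = 8 - 23*l/5 (M(l) = (-⅗ - 4)*l + 8 = -23*l/5 + 8 = 8 - 23*l/5)
(-4*0*(-4))*(-31) + M(-4) = (-4*0*(-4))*(-31) + (8 - 23/5*(-4)) = (0*(-4))*(-31) + (8 + 92/5) = 0*(-31) + 132/5 = 0 + 132/5 = 132/5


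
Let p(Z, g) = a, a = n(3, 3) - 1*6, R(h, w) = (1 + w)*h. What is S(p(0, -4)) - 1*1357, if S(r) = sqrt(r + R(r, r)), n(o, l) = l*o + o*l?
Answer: -1357 + 2*sqrt(42) ≈ -1344.0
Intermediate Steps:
n(o, l) = 2*l*o (n(o, l) = l*o + l*o = 2*l*o)
R(h, w) = h*(1 + w)
a = 12 (a = 2*3*3 - 1*6 = 18 - 6 = 12)
p(Z, g) = 12
S(r) = sqrt(r + r*(1 + r))
S(p(0, -4)) - 1*1357 = sqrt(12*(2 + 12)) - 1*1357 = sqrt(12*14) - 1357 = sqrt(168) - 1357 = 2*sqrt(42) - 1357 = -1357 + 2*sqrt(42)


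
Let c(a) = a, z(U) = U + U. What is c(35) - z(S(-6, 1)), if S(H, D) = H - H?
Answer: 35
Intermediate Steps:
S(H, D) = 0
z(U) = 2*U
c(35) - z(S(-6, 1)) = 35 - 2*0 = 35 - 1*0 = 35 + 0 = 35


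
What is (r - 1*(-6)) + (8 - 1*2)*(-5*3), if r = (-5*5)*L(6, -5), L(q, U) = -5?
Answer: 41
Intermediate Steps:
r = 125 (r = -5*5*(-5) = -25*(-5) = 125)
(r - 1*(-6)) + (8 - 1*2)*(-5*3) = (125 - 1*(-6)) + (8 - 1*2)*(-5*3) = (125 + 6) + (8 - 2)*(-15) = 131 + 6*(-15) = 131 - 90 = 41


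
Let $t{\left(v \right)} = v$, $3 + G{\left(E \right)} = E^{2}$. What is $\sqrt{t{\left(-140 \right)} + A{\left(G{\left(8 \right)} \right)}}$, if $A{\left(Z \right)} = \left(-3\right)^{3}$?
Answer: $i \sqrt{167} \approx 12.923 i$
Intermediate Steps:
$G{\left(E \right)} = -3 + E^{2}$
$A{\left(Z \right)} = -27$
$\sqrt{t{\left(-140 \right)} + A{\left(G{\left(8 \right)} \right)}} = \sqrt{-140 - 27} = \sqrt{-167} = i \sqrt{167}$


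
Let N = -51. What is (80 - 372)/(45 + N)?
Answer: 146/3 ≈ 48.667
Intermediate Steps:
(80 - 372)/(45 + N) = (80 - 372)/(45 - 51) = -292/(-6) = -292*(-⅙) = 146/3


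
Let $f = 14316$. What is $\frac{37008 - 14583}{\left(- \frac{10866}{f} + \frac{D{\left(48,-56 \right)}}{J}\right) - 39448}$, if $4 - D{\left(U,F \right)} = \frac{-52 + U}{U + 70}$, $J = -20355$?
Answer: $- \frac{64257823217250}{113038635246223} \approx -0.56846$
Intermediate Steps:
$D{\left(U,F \right)} = 4 - \frac{-52 + U}{70 + U}$ ($D{\left(U,F \right)} = 4 - \frac{-52 + U}{U + 70} = 4 - \frac{-52 + U}{70 + U}$)
$\frac{37008 - 14583}{\left(- \frac{10866}{f} + \frac{D{\left(48,-56 \right)}}{J}\right) - 39448} = \frac{37008 - 14583}{\left(- \frac{10866}{14316} + \frac{\frac{1}{70 + 48} \left(332 + 3 \cdot 48\right)}{-20355}\right) - 39448} = \frac{22425}{\left(\left(-10866\right) \frac{1}{14316} + \frac{332 + 144}{118} \left(- \frac{1}{20355}\right)\right) - 39448} = \frac{22425}{\left(- \frac{1811}{2386} + \frac{1}{118} \cdot 476 \left(- \frac{1}{20355}\right)\right) - 39448} = \frac{22425}{\left(- \frac{1811}{2386} + \frac{238}{59} \left(- \frac{1}{20355}\right)\right) - 39448} = \frac{22425}{\left(- \frac{1811}{2386} - \frac{238}{1200945}\right) - 39448} = \frac{22425}{- \frac{2175479263}{2865454770} - 39448} = \frac{22425}{- \frac{113038635246223}{2865454770}} = 22425 \left(- \frac{2865454770}{113038635246223}\right) = - \frac{64257823217250}{113038635246223}$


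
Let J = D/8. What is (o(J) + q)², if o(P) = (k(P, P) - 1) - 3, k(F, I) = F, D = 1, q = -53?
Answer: 207025/64 ≈ 3234.8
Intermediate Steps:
J = ⅛ (J = 1/8 = 1*(⅛) = ⅛ ≈ 0.12500)
o(P) = -4 + P (o(P) = (P - 1) - 3 = (-1 + P) - 3 = -4 + P)
(o(J) + q)² = ((-4 + ⅛) - 53)² = (-31/8 - 53)² = (-455/8)² = 207025/64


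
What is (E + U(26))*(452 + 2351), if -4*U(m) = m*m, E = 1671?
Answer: 4210106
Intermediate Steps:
U(m) = -m²/4 (U(m) = -m*m/4 = -m²/4)
(E + U(26))*(452 + 2351) = (1671 - ¼*26²)*(452 + 2351) = (1671 - ¼*676)*2803 = (1671 - 169)*2803 = 1502*2803 = 4210106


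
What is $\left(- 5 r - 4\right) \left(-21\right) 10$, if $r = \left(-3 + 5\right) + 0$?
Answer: $2940$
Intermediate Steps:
$r = 2$ ($r = 2 + 0 = 2$)
$\left(- 5 r - 4\right) \left(-21\right) 10 = \left(\left(-5\right) 2 - 4\right) \left(-21\right) 10 = \left(-10 - 4\right) \left(-21\right) 10 = \left(-14\right) \left(-21\right) 10 = 294 \cdot 10 = 2940$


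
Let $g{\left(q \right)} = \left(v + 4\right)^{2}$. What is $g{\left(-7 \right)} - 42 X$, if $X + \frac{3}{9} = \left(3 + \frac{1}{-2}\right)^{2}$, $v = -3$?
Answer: $- \frac{495}{2} \approx -247.5$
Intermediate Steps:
$g{\left(q \right)} = 1$ ($g{\left(q \right)} = \left(-3 + 4\right)^{2} = 1^{2} = 1$)
$X = \frac{71}{12}$ ($X = - \frac{1}{3} + \left(3 + \frac{1}{-2}\right)^{2} = - \frac{1}{3} + \left(3 - \frac{1}{2}\right)^{2} = - \frac{1}{3} + \left(\frac{5}{2}\right)^{2} = - \frac{1}{3} + \frac{25}{4} = \frac{71}{12} \approx 5.9167$)
$g{\left(-7 \right)} - 42 X = 1 - \frac{497}{2} = - \frac{495}{2}$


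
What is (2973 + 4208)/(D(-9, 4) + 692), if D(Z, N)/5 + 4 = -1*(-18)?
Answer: 7181/762 ≈ 9.4239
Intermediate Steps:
D(Z, N) = 70 (D(Z, N) = -20 + 5*(-1*(-18)) = -20 + 5*18 = -20 + 90 = 70)
(2973 + 4208)/(D(-9, 4) + 692) = (2973 + 4208)/(70 + 692) = 7181/762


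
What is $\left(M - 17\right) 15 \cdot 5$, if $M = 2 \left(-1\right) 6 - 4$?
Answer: $-2475$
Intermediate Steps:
$M = -16$ ($M = \left(-2\right) 6 - 4 = -12 - 4 = -16$)
$\left(M - 17\right) 15 \cdot 5 = \left(-16 - 17\right) 15 \cdot 5 = \left(-33\right) 75 = -2475$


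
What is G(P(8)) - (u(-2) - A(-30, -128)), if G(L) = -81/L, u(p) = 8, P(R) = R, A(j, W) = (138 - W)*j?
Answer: -63985/8 ≈ -7998.1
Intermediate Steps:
A(j, W) = j*(138 - W)
G(P(8)) - (u(-2) - A(-30, -128)) = -81/8 - (8 - (-30)*(138 - 1*(-128))) = -81*⅛ - (8 - (-30)*(138 + 128)) = -81/8 - (8 - (-30)*266) = -81/8 - (8 - 1*(-7980)) = -81/8 - (8 + 7980) = -81/8 - 1*7988 = -81/8 - 7988 = -63985/8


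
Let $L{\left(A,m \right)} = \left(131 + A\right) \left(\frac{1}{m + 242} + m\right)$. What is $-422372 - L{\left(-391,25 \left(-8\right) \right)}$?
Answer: $- \frac{9961682}{21} \approx -4.7437 \cdot 10^{5}$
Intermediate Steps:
$L{\left(A,m \right)} = \left(131 + A\right) \left(m + \frac{1}{242 + m}\right)$ ($L{\left(A,m \right)} = \left(131 + A\right) \left(\frac{1}{242 + m} + m\right) = \left(131 + A\right) \left(m + \frac{1}{242 + m}\right)$)
$-422372 - L{\left(-391,25 \left(-8\right) \right)} = -422372 - \frac{131 - 391 + 131 \left(25 \left(-8\right)\right)^{2} + 31702 \cdot 25 \left(-8\right) - 391 \left(25 \left(-8\right)\right)^{2} + 242 \left(-391\right) 25 \left(-8\right)}{242 + 25 \left(-8\right)} = -422372 - \frac{131 - 391 + 131 \left(-200\right)^{2} + 31702 \left(-200\right) - 391 \left(-200\right)^{2} + 242 \left(-391\right) \left(-200\right)}{242 - 200} = -422372 - \frac{131 - 391 + 131 \cdot 40000 - 6340400 - 15640000 + 18924400}{42} = -422372 - \frac{131 - 391 + 5240000 - 6340400 - 15640000 + 18924400}{42} = -422372 - \frac{1}{42} \cdot 2183740 = -422372 - \frac{1091870}{21} = - \frac{9961682}{21}$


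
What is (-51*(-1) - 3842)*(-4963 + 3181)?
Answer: 6755562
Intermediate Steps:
(-51*(-1) - 3842)*(-4963 + 3181) = (51 - 3842)*(-1782) = -3791*(-1782) = 6755562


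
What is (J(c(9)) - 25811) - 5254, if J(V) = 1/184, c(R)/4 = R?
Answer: -5715959/184 ≈ -31065.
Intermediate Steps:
c(R) = 4*R
J(V) = 1/184
(J(c(9)) - 25811) - 5254 = (1/184 - 25811) - 5254 = -4749223/184 - 5254 = -5715959/184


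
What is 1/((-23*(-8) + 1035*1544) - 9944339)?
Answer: -1/8346115 ≈ -1.1982e-7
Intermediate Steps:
1/((-23*(-8) + 1035*1544) - 9944339) = 1/((184 + 1598040) - 9944339) = 1/(1598224 - 9944339) = 1/(-8346115) = -1/8346115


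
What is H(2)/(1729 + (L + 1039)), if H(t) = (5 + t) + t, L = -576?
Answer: 9/2192 ≈ 0.0041058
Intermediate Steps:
H(t) = 5 + 2*t
H(2)/(1729 + (L + 1039)) = (5 + 2*2)/(1729 + (-576 + 1039)) = (5 + 4)/(1729 + 463) = 9/2192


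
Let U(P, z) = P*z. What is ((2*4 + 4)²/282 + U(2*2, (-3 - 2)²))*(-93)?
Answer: -439332/47 ≈ -9347.5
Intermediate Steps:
((2*4 + 4)²/282 + U(2*2, (-3 - 2)²))*(-93) = ((2*4 + 4)²/282 + (2*2)*(-3 - 2)²)*(-93) = ((8 + 4)²*(1/282) + 4*(-5)²)*(-93) = (12²*(1/282) + 4*25)*(-93) = (144*(1/282) + 100)*(-93) = (24/47 + 100)*(-93) = (4724/47)*(-93) = -439332/47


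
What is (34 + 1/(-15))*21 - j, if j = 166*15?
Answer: -8887/5 ≈ -1777.4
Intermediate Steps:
j = 2490
(34 + 1/(-15))*21 - j = (34 + 1/(-15))*21 - 1*2490 = (34 - 1/15)*21 - 2490 = (509/15)*21 - 2490 = 3563/5 - 2490 = -8887/5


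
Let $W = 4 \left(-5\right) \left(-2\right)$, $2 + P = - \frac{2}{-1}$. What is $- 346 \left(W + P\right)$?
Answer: $-13840$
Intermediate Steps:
$P = 0$ ($P = -2 - \frac{2}{-1} = -2 - -2 = -2 + 2 = 0$)
$W = 40$ ($W = \left(-20\right) \left(-2\right) = 40$)
$- 346 \left(W + P\right) = - 346 \left(40 + 0\right) = \left(-346\right) 40 = -13840$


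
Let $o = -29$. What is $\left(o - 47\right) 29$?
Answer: $-2204$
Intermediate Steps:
$\left(o - 47\right) 29 = \left(-29 - 47\right) 29 = \left(-76\right) 29 = -2204$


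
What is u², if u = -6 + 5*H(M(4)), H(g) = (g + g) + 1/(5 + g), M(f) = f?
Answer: 96721/81 ≈ 1194.1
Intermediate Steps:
H(g) = 1/(5 + g) + 2*g (H(g) = 2*g + 1/(5 + g) = 1/(5 + g) + 2*g)
u = 311/9 (u = -6 + 5*((1 + 2*4² + 10*4)/(5 + 4)) = -6 + 5*((1 + 2*16 + 40)/9) = -6 + 5*((1 + 32 + 40)/9) = -6 + 5*((⅑)*73) = -6 + 5*(73/9) = -6 + 365/9 = 311/9 ≈ 34.556)
u² = (311/9)² = 96721/81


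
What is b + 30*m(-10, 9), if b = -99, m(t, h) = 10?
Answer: 201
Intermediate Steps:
b + 30*m(-10, 9) = -99 + 30*10 = -99 + 300 = 201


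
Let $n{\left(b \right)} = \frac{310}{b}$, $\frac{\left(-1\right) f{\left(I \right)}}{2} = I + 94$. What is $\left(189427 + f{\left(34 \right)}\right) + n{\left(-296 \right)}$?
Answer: $\frac{27997153}{148} \approx 1.8917 \cdot 10^{5}$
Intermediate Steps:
$f{\left(I \right)} = -188 - 2 I$ ($f{\left(I \right)} = - 2 \left(I + 94\right) = - 2 \left(94 + I\right) = -188 - 2 I$)
$\left(189427 + f{\left(34 \right)}\right) + n{\left(-296 \right)} = \left(189427 - 256\right) + \frac{310}{-296} = \left(189427 - 256\right) + 310 \left(- \frac{1}{296}\right) = \left(189427 - 256\right) - \frac{155}{148} = 189171 - \frac{155}{148} = \frac{27997153}{148}$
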